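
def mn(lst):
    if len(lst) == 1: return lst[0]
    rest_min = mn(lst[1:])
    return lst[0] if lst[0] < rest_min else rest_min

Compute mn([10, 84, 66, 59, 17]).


mn([10, 84, 66, 59, 17]): compare 10 with mn([84, 66, 59, 17])
mn([84, 66, 59, 17]): compare 84 with mn([66, 59, 17])
mn([66, 59, 17]): compare 66 with mn([59, 17])
mn([59, 17]): compare 59 with mn([17])
mn([17]) = 17  (base case)
Compare 59 with 17 -> 17
Compare 66 with 17 -> 17
Compare 84 with 17 -> 17
Compare 10 with 17 -> 10

10


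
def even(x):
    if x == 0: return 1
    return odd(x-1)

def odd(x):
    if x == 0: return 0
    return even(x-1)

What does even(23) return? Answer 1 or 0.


even(23) = odd(22)
odd(22) = even(21)
even(21) = odd(20)
odd(20) = even(19)
even(19) = odd(18)
odd(18) = even(17)
even(17) = odd(16)
odd(16) = even(15)
even(15) = odd(14)
odd(14) = even(13)
even(13) = odd(12)
odd(12) = even(11)
even(11) = odd(10)
odd(10) = even(9)
even(9) = odd(8)
odd(8) = even(7)
even(7) = odd(6)
odd(6) = even(5)
even(5) = odd(4)
odd(4) = even(3)
even(3) = odd(2)
odd(2) = even(1)
even(1) = odd(0)
odd(0) = 0  (base case)
Result: 0

0


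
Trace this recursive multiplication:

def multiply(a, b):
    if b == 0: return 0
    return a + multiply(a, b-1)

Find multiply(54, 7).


multiply(54, 7) = 54 + multiply(54, 6)
multiply(54, 6) = 54 + multiply(54, 5)
multiply(54, 5) = 54 + multiply(54, 4)
multiply(54, 4) = 54 + multiply(54, 3)
multiply(54, 3) = 54 + multiply(54, 2)
multiply(54, 2) = 54 + multiply(54, 1)
multiply(54, 1) = 54 + multiply(54, 0)
multiply(54, 0) = 0  (base case)
Total: 54 + 54 + 54 + 54 + 54 + 54 + 54 + 0 = 378

378


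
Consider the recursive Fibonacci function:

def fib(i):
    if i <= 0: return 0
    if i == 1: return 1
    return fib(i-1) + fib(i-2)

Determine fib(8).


Computing fib(8) bottom-up:
fib(0) = 0
fib(1) = 1
fib(2) = fib(1) + fib(0) = 1 + 0 = 1
fib(3) = fib(2) + fib(1) = 1 + 1 = 2
fib(4) = fib(3) + fib(2) = 2 + 1 = 3
fib(5) = fib(4) + fib(3) = 3 + 2 = 5
fib(6) = fib(5) + fib(4) = 5 + 3 = 8
fib(7) = fib(6) + fib(5) = 8 + 5 = 13
fib(8) = fib(7) + fib(6) = 13 + 8 = 21

21


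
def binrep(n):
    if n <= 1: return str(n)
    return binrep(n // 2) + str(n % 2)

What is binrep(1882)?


binrep(1882) = binrep(941) + '0'
binrep(941) = binrep(470) + '1'
binrep(470) = binrep(235) + '0'
binrep(235) = binrep(117) + '1'
binrep(117) = binrep(58) + '1'
binrep(58) = binrep(29) + '0'
binrep(29) = binrep(14) + '1'
binrep(14) = binrep(7) + '0'
binrep(7) = binrep(3) + '1'
binrep(3) = binrep(1) + '1'
binrep(1) = '1'  (base case)
Concatenating: '1' + '1' + '1' + '0' + '1' + '0' + '1' + '1' + '0' + '1' + '0' = '11101011010'

11101011010


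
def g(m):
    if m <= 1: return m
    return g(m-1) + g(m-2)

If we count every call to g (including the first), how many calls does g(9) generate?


Let C(n) = total calls for g(n)
C(0) = 1, C(1) = 1
C(2) = 1 + C(1) + C(0) = 1 + 1 + 1 = 3
C(3) = 1 + C(2) + C(1) = 1 + 3 + 1 = 5
C(4) = 1 + C(3) + C(2) = 1 + 5 + 3 = 9
C(5) = 1 + C(4) + C(3) = 1 + 9 + 5 = 15
C(6) = 1 + C(5) + C(4) = 1 + 15 + 9 = 25
C(7) = 1 + C(6) + C(5) = 1 + 25 + 15 = 41
C(8) = 1 + C(7) + C(6) = 1 + 41 + 25 = 67
C(9) = 1 + C(8) + C(7) = 1 + 67 + 41 = 109

109


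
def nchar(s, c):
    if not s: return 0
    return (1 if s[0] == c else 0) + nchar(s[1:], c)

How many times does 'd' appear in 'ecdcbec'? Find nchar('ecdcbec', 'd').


s[0]='e' != 'd' -> 0
s[0]='c' != 'd' -> 0
s[0]='d' == 'd' -> 1
s[0]='c' != 'd' -> 0
s[0]='b' != 'd' -> 0
s[0]='e' != 'd' -> 0
s[0]='c' != 'd' -> 0
Sum: 0 + 0 + 1 + 0 + 0 + 0 + 0 = 1

1


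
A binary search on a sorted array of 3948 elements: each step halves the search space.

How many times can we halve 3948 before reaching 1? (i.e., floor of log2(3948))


3948 / 2 = 1974
1974 / 2 = 987
987 / 2 = 493
493 / 2 = 246
246 / 2 = 123
123 / 2 = 61
61 / 2 = 30
30 / 2 = 15
15 / 2 = 7
7 / 2 = 3
3 / 2 = 1
Reached 1 after 11 halvings

11


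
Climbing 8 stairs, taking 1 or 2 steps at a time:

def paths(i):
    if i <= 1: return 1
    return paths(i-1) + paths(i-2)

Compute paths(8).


Building up from base cases:
paths(0) = 1
paths(1) = 1
paths(2) = paths(1) + paths(0) = 1 + 1 = 2
paths(3) = paths(2) + paths(1) = 2 + 1 = 3
paths(4) = paths(3) + paths(2) = 3 + 2 = 5
paths(5) = paths(4) + paths(3) = 5 + 3 = 8
paths(6) = paths(5) + paths(4) = 8 + 5 = 13
paths(7) = paths(6) + paths(5) = 13 + 8 = 21
paths(8) = paths(7) + paths(6) = 21 + 13 = 34

34


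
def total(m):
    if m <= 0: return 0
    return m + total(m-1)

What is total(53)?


total(53)
= 53 + 52 + 51 + 50 + 49 + 48 + 47 + 46 + 45 + 44 + 43 + 42 + 41 + 40 + 39 + 38 + 37 + 36 + 35 + 34 + 33 + 32 + 31 + 30 + 29 + 28 + 27 + 26 + 25 + 24 + 23 + 22 + 21 + 20 + 19 + 18 + 17 + 16 + 15 + 14 + 13 + 12 + 11 + 10 + 9 + 8 + 7 + 6 + 5 + 4 + 3 + 2 + 1 + total(0)
= 53 + 52 + 51 + 50 + 49 + 48 + 47 + 46 + 45 + 44 + 43 + 42 + 41 + 40 + 39 + 38 + 37 + 36 + 35 + 34 + 33 + 32 + 31 + 30 + 29 + 28 + 27 + 26 + 25 + 24 + 23 + 22 + 21 + 20 + 19 + 18 + 17 + 16 + 15 + 14 + 13 + 12 + 11 + 10 + 9 + 8 + 7 + 6 + 5 + 4 + 3 + 2 + 1 + 0
= 1431

1431


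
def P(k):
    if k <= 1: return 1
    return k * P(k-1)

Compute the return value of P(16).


P(16)
= 16 * P(15)
= 16 * 15 * P(14)
= 16 * 15 * 14 * P(13)
= 16 * 15 * 14 * 13 * P(12)
= 16 * 15 * 14 * 13 * 12 * P(11)
= 16 * 15 * 14 * 13 * 12 * 11 * P(10)
= 16 * 15 * 14 * 13 * 12 * 11 * 10 * P(9)
= 16 * 15 * 14 * 13 * 12 * 11 * 10 * 9 * P(8)
= 16 * 15 * 14 * 13 * 12 * 11 * 10 * 9 * 8 * P(7)
= 16 * 15 * 14 * 13 * 12 * 11 * 10 * 9 * 8 * 7 * P(6)
= 16 * 15 * 14 * 13 * 12 * 11 * 10 * 9 * 8 * 7 * 6 * P(5)
= 16 * 15 * 14 * 13 * 12 * 11 * 10 * 9 * 8 * 7 * 6 * 5 * P(4)
= 16 * 15 * 14 * 13 * 12 * 11 * 10 * 9 * 8 * 7 * 6 * 5 * 4 * P(3)
= 16 * 15 * 14 * 13 * 12 * 11 * 10 * 9 * 8 * 7 * 6 * 5 * 4 * 3 * P(2)
= 16 * 15 * 14 * 13 * 12 * 11 * 10 * 9 * 8 * 7 * 6 * 5 * 4 * 3 * 2 * P(1)
= 16 * 15 * 14 * 13 * 12 * 11 * 10 * 9 * 8 * 7 * 6 * 5 * 4 * 3 * 2 * 1
= 20922789888000

20922789888000


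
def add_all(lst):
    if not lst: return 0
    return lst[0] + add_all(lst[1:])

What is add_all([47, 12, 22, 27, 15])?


add_all([47, 12, 22, 27, 15]) = 47 + add_all([12, 22, 27, 15])
add_all([12, 22, 27, 15]) = 12 + add_all([22, 27, 15])
add_all([22, 27, 15]) = 22 + add_all([27, 15])
add_all([27, 15]) = 27 + add_all([15])
add_all([15]) = 15 + add_all([])
add_all([]) = 0  (base case)
Total: 47 + 12 + 22 + 27 + 15 + 0 = 123

123


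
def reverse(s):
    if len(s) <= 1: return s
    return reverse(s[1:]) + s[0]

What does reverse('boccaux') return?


reverse('boccaux') = reverse('occaux') + 'b'
reverse('occaux') = reverse('ccaux') + 'o'
reverse('ccaux') = reverse('caux') + 'c'
reverse('caux') = reverse('aux') + 'c'
reverse('aux') = reverse('ux') + 'a'
reverse('ux') = reverse('x') + 'u'
reverse('x') = 'x'  (base case)
Concatenating: 'x' + 'u' + 'a' + 'c' + 'c' + 'o' + 'b' = 'xuaccob'

xuaccob


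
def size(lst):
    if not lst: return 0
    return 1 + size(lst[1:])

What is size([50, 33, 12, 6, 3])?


size([50, 33, 12, 6, 3]) = 1 + size([33, 12, 6, 3])
size([33, 12, 6, 3]) = 1 + size([12, 6, 3])
size([12, 6, 3]) = 1 + size([6, 3])
size([6, 3]) = 1 + size([3])
size([3]) = 1 + size([])
size([]) = 0  (base case)
Unwinding: 1 + 1 + 1 + 1 + 1 + 0 = 5

5


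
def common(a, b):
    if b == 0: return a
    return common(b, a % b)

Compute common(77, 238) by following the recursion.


common(77, 238) = common(238, 77)
common(238, 77) = common(77, 7)
common(77, 7) = common(7, 0)
common(7, 0) = 7  (base case)

7


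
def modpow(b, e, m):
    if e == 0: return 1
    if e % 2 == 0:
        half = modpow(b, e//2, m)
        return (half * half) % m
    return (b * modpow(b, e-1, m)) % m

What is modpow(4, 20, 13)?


modpow(4, 20, 13): e is even, compute modpow(4, 10, 13)
  modpow(4, 10, 13): e is even, compute modpow(4, 5, 13)
    modpow(4, 5, 13): e is odd, compute modpow(4, 4, 13)
      modpow(4, 4, 13): e is even, compute modpow(4, 2, 13)
        modpow(4, 2, 13): e is even, compute modpow(4, 1, 13)
          modpow(4, 1, 13): e is odd, compute modpow(4, 0, 13)
          modpow(4, 0, 13) = 1
          (4 * 1) % 13 = 4
        half=4, (4*4) % 13 = 3
      half=3, (3*3) % 13 = 9
    (4 * 9) % 13 = 10
  half=10, (10*10) % 13 = 9
half=9, (9*9) % 13 = 3

3


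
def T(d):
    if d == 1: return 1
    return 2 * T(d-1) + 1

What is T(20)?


T(20) = 2 * T(19) + 1
T(19) = 2 * T(18) + 1
T(18) = 2 * T(17) + 1
T(17) = 2 * T(16) + 1
T(16) = 2 * T(15) + 1
T(15) = 2 * T(14) + 1
T(14) = 2 * T(13) + 1
T(13) = 2 * T(12) + 1
T(12) = 2 * T(11) + 1
T(11) = 2 * T(10) + 1
T(10) = 2 * T(9) + 1
T(9) = 2 * T(8) + 1
T(8) = 2 * T(7) + 1
T(7) = 2 * T(6) + 1
T(6) = 2 * T(5) + 1
T(5) = 2 * T(4) + 1
T(4) = 2 * T(3) + 1
T(3) = 2 * T(2) + 1
T(2) = 2 * T(1) + 1
T(1) = 1  (base case)
T(2) = 2 * 1 + 1 = 3
T(3) = 2 * 3 + 1 = 7
T(4) = 2 * 7 + 1 = 15
T(5) = 2 * 15 + 1 = 31
T(6) = 2 * 31 + 1 = 63
T(7) = 2 * 63 + 1 = 127
T(8) = 2 * 127 + 1 = 255
T(9) = 2 * 255 + 1 = 511
T(10) = 2 * 511 + 1 = 1023
T(11) = 2 * 1023 + 1 = 2047
T(12) = 2 * 2047 + 1 = 4095
T(13) = 2 * 4095 + 1 = 8191
T(14) = 2 * 8191 + 1 = 16383
T(15) = 2 * 16383 + 1 = 32767
T(16) = 2 * 32767 + 1 = 65535
T(17) = 2 * 65535 + 1 = 131071
T(18) = 2 * 131071 + 1 = 262143
T(19) = 2 * 262143 + 1 = 524287
T(20) = 2 * 524287 + 1 = 1048575

1048575


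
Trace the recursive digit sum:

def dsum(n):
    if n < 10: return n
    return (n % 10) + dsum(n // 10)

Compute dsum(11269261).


dsum(11269261) = 1 + dsum(1126926)
dsum(1126926) = 6 + dsum(112692)
dsum(112692) = 2 + dsum(11269)
dsum(11269) = 9 + dsum(1126)
dsum(1126) = 6 + dsum(112)
dsum(112) = 2 + dsum(11)
dsum(11) = 1 + dsum(1)
dsum(1) = 1  (base case)
Total: 1 + 6 + 2 + 9 + 6 + 2 + 1 + 1 = 28

28


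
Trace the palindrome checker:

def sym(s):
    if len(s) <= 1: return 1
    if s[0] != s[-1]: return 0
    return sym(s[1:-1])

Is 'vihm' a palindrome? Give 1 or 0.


sym('vihm'): s[0]='v' != s[-1]='m' -> return 0
Result: 0 (not a palindrome)

0


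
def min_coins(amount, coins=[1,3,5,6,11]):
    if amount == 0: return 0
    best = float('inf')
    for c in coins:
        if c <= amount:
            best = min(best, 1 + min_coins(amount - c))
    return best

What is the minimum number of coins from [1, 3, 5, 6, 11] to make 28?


Building up with DP:
min_coins(0) = 0
min_coins(1) = min(1+min_coins(0)=1+0=1) = 1
min_coins(2) = min(1+min_coins(1)=1+1=2) = 2
min_coins(3) = min(1+min_coins(2)=1+2=3, 1+min_coins(0)=1+0=1) = 1
min_coins(4) = min(1+min_coins(3)=1+1=2, 1+min_coins(1)=1+1=2) = 2
min_coins(5) = min(1+min_coins(4)=1+2=3, 1+min_coins(2)=1+2=3, 1+min_coins(0)=1+0=1) = 1
min_coins(6) = min(1+min_coins(5)=1+1=2, 1+min_coins(3)=1+1=2, 1+min_coins(1)=1+1=2, 1+min_coins(0)=1+0=1) = 1
min_coins(7) = min(1+min_coins(6)=1+1=2, 1+min_coins(4)=1+2=3, 1+min_coins(2)=1+2=3, 1+min_coins(1)=1+1=2) = 2
min_coins(8) = min(1+min_coins(7)=1+2=3, 1+min_coins(5)=1+1=2, 1+min_coins(3)=1+1=2, 1+min_coins(2)=1+2=3) = 2
min_coins(9) = min(1+min_coins(8)=1+2=3, 1+min_coins(6)=1+1=2, 1+min_coins(4)=1+2=3, 1+min_coins(3)=1+1=2) = 2
min_coins(10) = min(1+min_coins(9)=1+2=3, 1+min_coins(7)=1+2=3, 1+min_coins(5)=1+1=2, 1+min_coins(4)=1+2=3) = 2
min_coins(11) = min(1+min_coins(10)=1+2=3, 1+min_coins(8)=1+2=3, 1+min_coins(6)=1+1=2, 1+min_coins(5)=1+1=2, 1+min_coins(0)=1+0=1) = 1
min_coins(12) = min(1+min_coins(11)=1+1=2, 1+min_coins(9)=1+2=3, 1+min_coins(7)=1+2=3, 1+min_coins(6)=1+1=2, 1+min_coins(1)=1+1=2) = 2
min_coins(13) = min(1+min_coins(12)=1+2=3, 1+min_coins(10)=1+2=3, 1+min_coins(8)=1+2=3, 1+min_coins(7)=1+2=3, 1+min_coins(2)=1+2=3) = 3
min_coins(14) = min(1+min_coins(13)=1+3=4, 1+min_coins(11)=1+1=2, 1+min_coins(9)=1+2=3, 1+min_coins(8)=1+2=3, 1+min_coins(3)=1+1=2) = 2
min_coins(15) = min(1+min_coins(14)=1+2=3, 1+min_coins(12)=1+2=3, 1+min_coins(10)=1+2=3, 1+min_coins(9)=1+2=3, 1+min_coins(4)=1+2=3) = 3
min_coins(16) = min(1+min_coins(15)=1+3=4, 1+min_coins(13)=1+3=4, 1+min_coins(11)=1+1=2, 1+min_coins(10)=1+2=3, 1+min_coins(5)=1+1=2) = 2
min_coins(17) = min(1+min_coins(16)=1+2=3, 1+min_coins(14)=1+2=3, 1+min_coins(12)=1+2=3, 1+min_coins(11)=1+1=2, 1+min_coins(6)=1+1=2) = 2
min_coins(18) = min(1+min_coins(17)=1+2=3, 1+min_coins(15)=1+3=4, 1+min_coins(13)=1+3=4, 1+min_coins(12)=1+2=3, 1+min_coins(7)=1+2=3) = 3
min_coins(19) = min(1+min_coins(18)=1+3=4, 1+min_coins(16)=1+2=3, 1+min_coins(14)=1+2=3, 1+min_coins(13)=1+3=4, 1+min_coins(8)=1+2=3) = 3
min_coins(20) = min(1+min_coins(19)=1+3=4, 1+min_coins(17)=1+2=3, 1+min_coins(15)=1+3=4, 1+min_coins(14)=1+2=3, 1+min_coins(9)=1+2=3) = 3
min_coins(21) = min(1+min_coins(20)=1+3=4, 1+min_coins(18)=1+3=4, 1+min_coins(16)=1+2=3, 1+min_coins(15)=1+3=4, 1+min_coins(10)=1+2=3) = 3
min_coins(22) = min(1+min_coins(21)=1+3=4, 1+min_coins(19)=1+3=4, 1+min_coins(17)=1+2=3, 1+min_coins(16)=1+2=3, 1+min_coins(11)=1+1=2) = 2
min_coins(23) = min(1+min_coins(22)=1+2=3, 1+min_coins(20)=1+3=4, 1+min_coins(18)=1+3=4, 1+min_coins(17)=1+2=3, 1+min_coins(12)=1+2=3) = 3
min_coins(24) = min(1+min_coins(23)=1+3=4, 1+min_coins(21)=1+3=4, 1+min_coins(19)=1+3=4, 1+min_coins(18)=1+3=4, 1+min_coins(13)=1+3=4) = 4
min_coins(25) = min(1+min_coins(24)=1+4=5, 1+min_coins(22)=1+2=3, 1+min_coins(20)=1+3=4, 1+min_coins(19)=1+3=4, 1+min_coins(14)=1+2=3) = 3
min_coins(26) = min(1+min_coins(25)=1+3=4, 1+min_coins(23)=1+3=4, 1+min_coins(21)=1+3=4, 1+min_coins(20)=1+3=4, 1+min_coins(15)=1+3=4) = 4
min_coins(27) = min(1+min_coins(26)=1+4=5, 1+min_coins(24)=1+4=5, 1+min_coins(22)=1+2=3, 1+min_coins(21)=1+3=4, 1+min_coins(16)=1+2=3) = 3
min_coins(28) = min(1+min_coins(27)=1+3=4, 1+min_coins(25)=1+3=4, 1+min_coins(23)=1+3=4, 1+min_coins(22)=1+2=3, 1+min_coins(17)=1+2=3) = 3

3


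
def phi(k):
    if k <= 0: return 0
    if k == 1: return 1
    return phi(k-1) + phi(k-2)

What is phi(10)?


Computing phi(10) bottom-up:
phi(0) = 0
phi(1) = 1
phi(2) = phi(1) + phi(0) = 1 + 0 = 1
phi(3) = phi(2) + phi(1) = 1 + 1 = 2
phi(4) = phi(3) + phi(2) = 2 + 1 = 3
phi(5) = phi(4) + phi(3) = 3 + 2 = 5
phi(6) = phi(5) + phi(4) = 5 + 3 = 8
phi(7) = phi(6) + phi(5) = 8 + 5 = 13
phi(8) = phi(7) + phi(6) = 13 + 8 = 21
phi(9) = phi(8) + phi(7) = 21 + 13 = 34
phi(10) = phi(9) + phi(8) = 34 + 21 = 55

55


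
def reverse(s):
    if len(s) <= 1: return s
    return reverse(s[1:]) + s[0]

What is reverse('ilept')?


reverse('ilept') = reverse('lept') + 'i'
reverse('lept') = reverse('ept') + 'l'
reverse('ept') = reverse('pt') + 'e'
reverse('pt') = reverse('t') + 'p'
reverse('t') = 't'  (base case)
Concatenating: 't' + 'p' + 'e' + 'l' + 'i' = 'tpeli'

tpeli


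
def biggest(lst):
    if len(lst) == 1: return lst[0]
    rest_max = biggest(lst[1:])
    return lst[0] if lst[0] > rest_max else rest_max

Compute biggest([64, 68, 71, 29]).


biggest([64, 68, 71, 29]): compare 64 with biggest([68, 71, 29])
biggest([68, 71, 29]): compare 68 with biggest([71, 29])
biggest([71, 29]): compare 71 with biggest([29])
biggest([29]) = 29  (base case)
Compare 71 with 29 -> 71
Compare 68 with 71 -> 71
Compare 64 with 71 -> 71

71


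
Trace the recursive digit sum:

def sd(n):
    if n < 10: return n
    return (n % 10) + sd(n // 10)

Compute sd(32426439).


sd(32426439) = 9 + sd(3242643)
sd(3242643) = 3 + sd(324264)
sd(324264) = 4 + sd(32426)
sd(32426) = 6 + sd(3242)
sd(3242) = 2 + sd(324)
sd(324) = 4 + sd(32)
sd(32) = 2 + sd(3)
sd(3) = 3  (base case)
Total: 9 + 3 + 4 + 6 + 2 + 4 + 2 + 3 = 33

33


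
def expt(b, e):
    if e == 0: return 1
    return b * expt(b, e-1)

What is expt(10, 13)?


expt(10, 13)
= 10 * expt(10, 12)
= 10 * 10 * expt(10, 11)
= 10 * 10 * 10 * expt(10, 10)
= 10 * 10 * 10 * 10 * expt(10, 9)
= 10 * 10 * 10 * 10 * 10 * expt(10, 8)
= 10 * 10 * 10 * 10 * 10 * 10 * expt(10, 7)
= 10 * 10 * 10 * 10 * 10 * 10 * 10 * expt(10, 6)
= 10 * 10 * 10 * 10 * 10 * 10 * 10 * 10 * expt(10, 5)
= 10 * 10 * 10 * 10 * 10 * 10 * 10 * 10 * 10 * expt(10, 4)
= 10 * 10 * 10 * 10 * 10 * 10 * 10 * 10 * 10 * 10 * expt(10, 3)
= 10 * 10 * 10 * 10 * 10 * 10 * 10 * 10 * 10 * 10 * 10 * expt(10, 2)
= 10 * 10 * 10 * 10 * 10 * 10 * 10 * 10 * 10 * 10 * 10 * 10 * expt(10, 1)
= 10 * 10 * 10 * 10 * 10 * 10 * 10 * 10 * 10 * 10 * 10 * 10 * 10 * expt(10, 0)
= 10 * 10 * 10 * 10 * 10 * 10 * 10 * 10 * 10 * 10 * 10 * 10 * 10 * 1
= 10000000000000

10000000000000


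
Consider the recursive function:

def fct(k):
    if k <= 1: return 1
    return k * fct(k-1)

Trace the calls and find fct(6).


fct(6)
= 6 * fct(5)
= 6 * 5 * fct(4)
= 6 * 5 * 4 * fct(3)
= 6 * 5 * 4 * 3 * fct(2)
= 6 * 5 * 4 * 3 * 2 * fct(1)
= 6 * 5 * 4 * 3 * 2 * 1
= 720

720


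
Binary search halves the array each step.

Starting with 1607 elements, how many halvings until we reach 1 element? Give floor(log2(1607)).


1607 / 2 = 803
803 / 2 = 401
401 / 2 = 200
200 / 2 = 100
100 / 2 = 50
50 / 2 = 25
25 / 2 = 12
12 / 2 = 6
6 / 2 = 3
3 / 2 = 1
Reached 1 after 10 halvings

10


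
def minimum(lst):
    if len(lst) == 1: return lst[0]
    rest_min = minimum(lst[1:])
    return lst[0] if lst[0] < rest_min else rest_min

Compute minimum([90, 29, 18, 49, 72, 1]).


minimum([90, 29, 18, 49, 72, 1]): compare 90 with minimum([29, 18, 49, 72, 1])
minimum([29, 18, 49, 72, 1]): compare 29 with minimum([18, 49, 72, 1])
minimum([18, 49, 72, 1]): compare 18 with minimum([49, 72, 1])
minimum([49, 72, 1]): compare 49 with minimum([72, 1])
minimum([72, 1]): compare 72 with minimum([1])
minimum([1]) = 1  (base case)
Compare 72 with 1 -> 1
Compare 49 with 1 -> 1
Compare 18 with 1 -> 1
Compare 29 with 1 -> 1
Compare 90 with 1 -> 1

1


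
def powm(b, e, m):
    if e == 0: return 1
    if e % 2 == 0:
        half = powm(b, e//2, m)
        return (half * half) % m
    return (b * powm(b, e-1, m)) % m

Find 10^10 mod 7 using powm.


powm(10, 10, 7): e is even, compute powm(10, 5, 7)
  powm(10, 5, 7): e is odd, compute powm(10, 4, 7)
    powm(10, 4, 7): e is even, compute powm(10, 2, 7)
      powm(10, 2, 7): e is even, compute powm(10, 1, 7)
        powm(10, 1, 7): e is odd, compute powm(10, 0, 7)
          powm(10, 0, 7) = 1
        (10 * 1) % 7 = 3
      half=3, (3*3) % 7 = 2
    half=2, (2*2) % 7 = 4
  (10 * 4) % 7 = 5
half=5, (5*5) % 7 = 4

4


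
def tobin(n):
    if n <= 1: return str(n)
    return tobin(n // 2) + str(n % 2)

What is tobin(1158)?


tobin(1158) = tobin(579) + '0'
tobin(579) = tobin(289) + '1'
tobin(289) = tobin(144) + '1'
tobin(144) = tobin(72) + '0'
tobin(72) = tobin(36) + '0'
tobin(36) = tobin(18) + '0'
tobin(18) = tobin(9) + '0'
tobin(9) = tobin(4) + '1'
tobin(4) = tobin(2) + '0'
tobin(2) = tobin(1) + '0'
tobin(1) = '1'  (base case)
Concatenating: '1' + '0' + '0' + '1' + '0' + '0' + '0' + '0' + '1' + '1' + '0' = '10010000110'

10010000110


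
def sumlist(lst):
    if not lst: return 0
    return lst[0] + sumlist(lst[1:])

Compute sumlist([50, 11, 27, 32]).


sumlist([50, 11, 27, 32]) = 50 + sumlist([11, 27, 32])
sumlist([11, 27, 32]) = 11 + sumlist([27, 32])
sumlist([27, 32]) = 27 + sumlist([32])
sumlist([32]) = 32 + sumlist([])
sumlist([]) = 0  (base case)
Total: 50 + 11 + 27 + 32 + 0 = 120

120


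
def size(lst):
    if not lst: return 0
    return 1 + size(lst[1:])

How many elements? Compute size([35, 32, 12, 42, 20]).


size([35, 32, 12, 42, 20]) = 1 + size([32, 12, 42, 20])
size([32, 12, 42, 20]) = 1 + size([12, 42, 20])
size([12, 42, 20]) = 1 + size([42, 20])
size([42, 20]) = 1 + size([20])
size([20]) = 1 + size([])
size([]) = 0  (base case)
Unwinding: 1 + 1 + 1 + 1 + 1 + 0 = 5

5


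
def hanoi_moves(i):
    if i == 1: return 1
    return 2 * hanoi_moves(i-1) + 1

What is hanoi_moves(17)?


hanoi_moves(17) = 2 * hanoi_moves(16) + 1
hanoi_moves(16) = 2 * hanoi_moves(15) + 1
hanoi_moves(15) = 2 * hanoi_moves(14) + 1
hanoi_moves(14) = 2 * hanoi_moves(13) + 1
hanoi_moves(13) = 2 * hanoi_moves(12) + 1
hanoi_moves(12) = 2 * hanoi_moves(11) + 1
hanoi_moves(11) = 2 * hanoi_moves(10) + 1
hanoi_moves(10) = 2 * hanoi_moves(9) + 1
hanoi_moves(9) = 2 * hanoi_moves(8) + 1
hanoi_moves(8) = 2 * hanoi_moves(7) + 1
hanoi_moves(7) = 2 * hanoi_moves(6) + 1
hanoi_moves(6) = 2 * hanoi_moves(5) + 1
hanoi_moves(5) = 2 * hanoi_moves(4) + 1
hanoi_moves(4) = 2 * hanoi_moves(3) + 1
hanoi_moves(3) = 2 * hanoi_moves(2) + 1
hanoi_moves(2) = 2 * hanoi_moves(1) + 1
hanoi_moves(1) = 1  (base case)
hanoi_moves(2) = 2 * 1 + 1 = 3
hanoi_moves(3) = 2 * 3 + 1 = 7
hanoi_moves(4) = 2 * 7 + 1 = 15
hanoi_moves(5) = 2 * 15 + 1 = 31
hanoi_moves(6) = 2 * 31 + 1 = 63
hanoi_moves(7) = 2 * 63 + 1 = 127
hanoi_moves(8) = 2 * 127 + 1 = 255
hanoi_moves(9) = 2 * 255 + 1 = 511
hanoi_moves(10) = 2 * 511 + 1 = 1023
hanoi_moves(11) = 2 * 1023 + 1 = 2047
hanoi_moves(12) = 2 * 2047 + 1 = 4095
hanoi_moves(13) = 2 * 4095 + 1 = 8191
hanoi_moves(14) = 2 * 8191 + 1 = 16383
hanoi_moves(15) = 2 * 16383 + 1 = 32767
hanoi_moves(16) = 2 * 32767 + 1 = 65535
hanoi_moves(17) = 2 * 65535 + 1 = 131071

131071


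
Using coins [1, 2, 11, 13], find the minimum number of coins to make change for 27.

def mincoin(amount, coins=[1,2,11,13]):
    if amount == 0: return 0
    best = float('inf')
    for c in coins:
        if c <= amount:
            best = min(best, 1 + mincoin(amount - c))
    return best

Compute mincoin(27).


Building up with DP:
mincoin(0) = 0
mincoin(1) = min(1+mincoin(0)=1+0=1) = 1
mincoin(2) = min(1+mincoin(1)=1+1=2, 1+mincoin(0)=1+0=1) = 1
mincoin(3) = min(1+mincoin(2)=1+1=2, 1+mincoin(1)=1+1=2) = 2
mincoin(4) = min(1+mincoin(3)=1+2=3, 1+mincoin(2)=1+1=2) = 2
mincoin(5) = min(1+mincoin(4)=1+2=3, 1+mincoin(3)=1+2=3) = 3
mincoin(6) = min(1+mincoin(5)=1+3=4, 1+mincoin(4)=1+2=3) = 3
mincoin(7) = min(1+mincoin(6)=1+3=4, 1+mincoin(5)=1+3=4) = 4
mincoin(8) = min(1+mincoin(7)=1+4=5, 1+mincoin(6)=1+3=4) = 4
mincoin(9) = min(1+mincoin(8)=1+4=5, 1+mincoin(7)=1+4=5) = 5
mincoin(10) = min(1+mincoin(9)=1+5=6, 1+mincoin(8)=1+4=5) = 5
mincoin(11) = min(1+mincoin(10)=1+5=6, 1+mincoin(9)=1+5=6, 1+mincoin(0)=1+0=1) = 1
mincoin(12) = min(1+mincoin(11)=1+1=2, 1+mincoin(10)=1+5=6, 1+mincoin(1)=1+1=2) = 2
mincoin(13) = min(1+mincoin(12)=1+2=3, 1+mincoin(11)=1+1=2, 1+mincoin(2)=1+1=2, 1+mincoin(0)=1+0=1) = 1
mincoin(14) = min(1+mincoin(13)=1+1=2, 1+mincoin(12)=1+2=3, 1+mincoin(3)=1+2=3, 1+mincoin(1)=1+1=2) = 2
mincoin(15) = min(1+mincoin(14)=1+2=3, 1+mincoin(13)=1+1=2, 1+mincoin(4)=1+2=3, 1+mincoin(2)=1+1=2) = 2
mincoin(16) = min(1+mincoin(15)=1+2=3, 1+mincoin(14)=1+2=3, 1+mincoin(5)=1+3=4, 1+mincoin(3)=1+2=3) = 3
mincoin(17) = min(1+mincoin(16)=1+3=4, 1+mincoin(15)=1+2=3, 1+mincoin(6)=1+3=4, 1+mincoin(4)=1+2=3) = 3
mincoin(18) = min(1+mincoin(17)=1+3=4, 1+mincoin(16)=1+3=4, 1+mincoin(7)=1+4=5, 1+mincoin(5)=1+3=4) = 4
mincoin(19) = min(1+mincoin(18)=1+4=5, 1+mincoin(17)=1+3=4, 1+mincoin(8)=1+4=5, 1+mincoin(6)=1+3=4) = 4
mincoin(20) = min(1+mincoin(19)=1+4=5, 1+mincoin(18)=1+4=5, 1+mincoin(9)=1+5=6, 1+mincoin(7)=1+4=5) = 5
mincoin(21) = min(1+mincoin(20)=1+5=6, 1+mincoin(19)=1+4=5, 1+mincoin(10)=1+5=6, 1+mincoin(8)=1+4=5) = 5
mincoin(22) = min(1+mincoin(21)=1+5=6, 1+mincoin(20)=1+5=6, 1+mincoin(11)=1+1=2, 1+mincoin(9)=1+5=6) = 2
mincoin(23) = min(1+mincoin(22)=1+2=3, 1+mincoin(21)=1+5=6, 1+mincoin(12)=1+2=3, 1+mincoin(10)=1+5=6) = 3
mincoin(24) = min(1+mincoin(23)=1+3=4, 1+mincoin(22)=1+2=3, 1+mincoin(13)=1+1=2, 1+mincoin(11)=1+1=2) = 2
mincoin(25) = min(1+mincoin(24)=1+2=3, 1+mincoin(23)=1+3=4, 1+mincoin(14)=1+2=3, 1+mincoin(12)=1+2=3) = 3
mincoin(26) = min(1+mincoin(25)=1+3=4, 1+mincoin(24)=1+2=3, 1+mincoin(15)=1+2=3, 1+mincoin(13)=1+1=2) = 2
mincoin(27) = min(1+mincoin(26)=1+2=3, 1+mincoin(25)=1+3=4, 1+mincoin(16)=1+3=4, 1+mincoin(14)=1+2=3) = 3

3


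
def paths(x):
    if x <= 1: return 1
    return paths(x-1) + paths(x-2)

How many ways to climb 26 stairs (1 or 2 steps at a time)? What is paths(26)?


Building up from base cases:
paths(0) = 1
paths(1) = 1
paths(2) = paths(1) + paths(0) = 1 + 1 = 2
paths(3) = paths(2) + paths(1) = 2 + 1 = 3
paths(4) = paths(3) + paths(2) = 3 + 2 = 5
paths(5) = paths(4) + paths(3) = 5 + 3 = 8
paths(6) = paths(5) + paths(4) = 8 + 5 = 13
paths(7) = paths(6) + paths(5) = 13 + 8 = 21
paths(8) = paths(7) + paths(6) = 21 + 13 = 34
paths(9) = paths(8) + paths(7) = 34 + 21 = 55
paths(10) = paths(9) + paths(8) = 55 + 34 = 89
paths(11) = paths(10) + paths(9) = 89 + 55 = 144
paths(12) = paths(11) + paths(10) = 144 + 89 = 233
paths(13) = paths(12) + paths(11) = 233 + 144 = 377
paths(14) = paths(13) + paths(12) = 377 + 233 = 610
paths(15) = paths(14) + paths(13) = 610 + 377 = 987
paths(16) = paths(15) + paths(14) = 987 + 610 = 1597
paths(17) = paths(16) + paths(15) = 1597 + 987 = 2584
paths(18) = paths(17) + paths(16) = 2584 + 1597 = 4181
paths(19) = paths(18) + paths(17) = 4181 + 2584 = 6765
paths(20) = paths(19) + paths(18) = 6765 + 4181 = 10946
paths(21) = paths(20) + paths(19) = 10946 + 6765 = 17711
paths(22) = paths(21) + paths(20) = 17711 + 10946 = 28657
paths(23) = paths(22) + paths(21) = 28657 + 17711 = 46368
paths(24) = paths(23) + paths(22) = 46368 + 28657 = 75025
paths(25) = paths(24) + paths(23) = 75025 + 46368 = 121393
paths(26) = paths(25) + paths(24) = 121393 + 75025 = 196418

196418


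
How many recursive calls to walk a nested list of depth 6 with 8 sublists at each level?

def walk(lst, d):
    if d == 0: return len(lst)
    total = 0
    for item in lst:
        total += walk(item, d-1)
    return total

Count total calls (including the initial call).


At depth 0 (root): 1 call
At depth 1: each of 1 parents calls walk on 8 children = 8 calls
At depth 2: each of 8 parents calls walk on 8 children = 64 calls
At depth 3: each of 64 parents calls walk on 8 children = 512 calls
At depth 4: each of 512 parents calls walk on 8 children = 4096 calls
At depth 5: each of 4096 parents calls walk on 8 children = 32768 calls
At depth 6: each of 32768 parents calls walk on 8 children = 262144 calls
Total: 1 + 8 + 64 + 512 + 4096 + 32768 + 262144 = 299593

299593


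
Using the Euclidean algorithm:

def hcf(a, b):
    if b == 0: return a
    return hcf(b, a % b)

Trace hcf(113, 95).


hcf(113, 95) = hcf(95, 18)
hcf(95, 18) = hcf(18, 5)
hcf(18, 5) = hcf(5, 3)
hcf(5, 3) = hcf(3, 2)
hcf(3, 2) = hcf(2, 1)
hcf(2, 1) = hcf(1, 0)
hcf(1, 0) = 1  (base case)

1


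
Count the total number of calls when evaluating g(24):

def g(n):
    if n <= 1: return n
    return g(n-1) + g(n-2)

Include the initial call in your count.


Let C(n) = total calls for g(n)
C(0) = 1, C(1) = 1
C(2) = 1 + C(1) + C(0) = 1 + 1 + 1 = 3
C(3) = 1 + C(2) + C(1) = 1 + 3 + 1 = 5
C(4) = 1 + C(3) + C(2) = 1 + 5 + 3 = 9
C(5) = 1 + C(4) + C(3) = 1 + 9 + 5 = 15
C(6) = 1 + C(5) + C(4) = 1 + 15 + 9 = 25
C(7) = 1 + C(6) + C(5) = 1 + 25 + 15 = 41
C(8) = 1 + C(7) + C(6) = 1 + 41 + 25 = 67
C(9) = 1 + C(8) + C(7) = 1 + 67 + 41 = 109
C(10) = 1 + C(9) + C(8) = 1 + 109 + 67 = 177
C(11) = 1 + C(10) + C(9) = 1 + 177 + 109 = 287
C(12) = 1 + C(11) + C(10) = 1 + 287 + 177 = 465
C(13) = 1 + C(12) + C(11) = 1 + 465 + 287 = 753
C(14) = 1 + C(13) + C(12) = 1 + 753 + 465 = 1219
C(15) = 1 + C(14) + C(13) = 1 + 1219 + 753 = 1973
C(16) = 1 + C(15) + C(14) = 1 + 1973 + 1219 = 3193
C(17) = 1 + C(16) + C(15) = 1 + 3193 + 1973 = 5167
C(18) = 1 + C(17) + C(16) = 1 + 5167 + 3193 = 8361
C(19) = 1 + C(18) + C(17) = 1 + 8361 + 5167 = 13529
C(20) = 1 + C(19) + C(18) = 1 + 13529 + 8361 = 21891
C(21) = 1 + C(20) + C(19) = 1 + 21891 + 13529 = 35421
C(22) = 1 + C(21) + C(20) = 1 + 35421 + 21891 = 57313
C(23) = 1 + C(22) + C(21) = 1 + 57313 + 35421 = 92735
C(24) = 1 + C(23) + C(22) = 1 + 92735 + 57313 = 150049

150049


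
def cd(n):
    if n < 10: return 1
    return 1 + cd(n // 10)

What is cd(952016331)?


cd(952016331) = 1 + cd(95201633)
cd(95201633) = 1 + cd(9520163)
cd(9520163) = 1 + cd(952016)
cd(952016) = 1 + cd(95201)
cd(95201) = 1 + cd(9520)
cd(9520) = 1 + cd(952)
cd(952) = 1 + cd(95)
cd(95) = 1 + cd(9)
cd(9) = 1  (base case: 9 < 10)
Unwinding: 1 + 1 + 1 + 1 + 1 + 1 + 1 + 1 + 1 = 9

9


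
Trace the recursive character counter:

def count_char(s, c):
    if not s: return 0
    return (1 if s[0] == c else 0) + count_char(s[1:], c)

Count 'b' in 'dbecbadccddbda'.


s[0]='d' != 'b' -> 0
s[0]='b' == 'b' -> 1
s[0]='e' != 'b' -> 0
s[0]='c' != 'b' -> 0
s[0]='b' == 'b' -> 1
s[0]='a' != 'b' -> 0
s[0]='d' != 'b' -> 0
s[0]='c' != 'b' -> 0
s[0]='c' != 'b' -> 0
s[0]='d' != 'b' -> 0
s[0]='d' != 'b' -> 0
s[0]='b' == 'b' -> 1
s[0]='d' != 'b' -> 0
s[0]='a' != 'b' -> 0
Sum: 0 + 1 + 0 + 0 + 1 + 0 + 0 + 0 + 0 + 0 + 0 + 1 + 0 + 0 = 3

3


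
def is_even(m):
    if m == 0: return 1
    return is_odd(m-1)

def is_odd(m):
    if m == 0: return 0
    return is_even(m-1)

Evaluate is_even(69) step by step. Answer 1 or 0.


is_even(69) = is_odd(68)
is_odd(68) = is_even(67)
is_even(67) = is_odd(66)
is_odd(66) = is_even(65)
is_even(65) = is_odd(64)
is_odd(64) = is_even(63)
is_even(63) = is_odd(62)
is_odd(62) = is_even(61)
is_even(61) = is_odd(60)
is_odd(60) = is_even(59)
is_even(59) = is_odd(58)
is_odd(58) = is_even(57)
is_even(57) = is_odd(56)
is_odd(56) = is_even(55)
is_even(55) = is_odd(54)
is_odd(54) = is_even(53)
is_even(53) = is_odd(52)
is_odd(52) = is_even(51)
is_even(51) = is_odd(50)
is_odd(50) = is_even(49)
is_even(49) = is_odd(48)
is_odd(48) = is_even(47)
is_even(47) = is_odd(46)
is_odd(46) = is_even(45)
is_even(45) = is_odd(44)
is_odd(44) = is_even(43)
is_even(43) = is_odd(42)
is_odd(42) = is_even(41)
is_even(41) = is_odd(40)
is_odd(40) = is_even(39)
is_even(39) = is_odd(38)
is_odd(38) = is_even(37)
is_even(37) = is_odd(36)
is_odd(36) = is_even(35)
is_even(35) = is_odd(34)
is_odd(34) = is_even(33)
is_even(33) = is_odd(32)
is_odd(32) = is_even(31)
is_even(31) = is_odd(30)
is_odd(30) = is_even(29)
is_even(29) = is_odd(28)
is_odd(28) = is_even(27)
is_even(27) = is_odd(26)
is_odd(26) = is_even(25)
is_even(25) = is_odd(24)
is_odd(24) = is_even(23)
is_even(23) = is_odd(22)
is_odd(22) = is_even(21)
is_even(21) = is_odd(20)
is_odd(20) = is_even(19)
is_even(19) = is_odd(18)
is_odd(18) = is_even(17)
is_even(17) = is_odd(16)
is_odd(16) = is_even(15)
is_even(15) = is_odd(14)
is_odd(14) = is_even(13)
is_even(13) = is_odd(12)
is_odd(12) = is_even(11)
is_even(11) = is_odd(10)
is_odd(10) = is_even(9)
is_even(9) = is_odd(8)
is_odd(8) = is_even(7)
is_even(7) = is_odd(6)
is_odd(6) = is_even(5)
is_even(5) = is_odd(4)
is_odd(4) = is_even(3)
is_even(3) = is_odd(2)
is_odd(2) = is_even(1)
is_even(1) = is_odd(0)
is_odd(0) = 0  (base case)
Result: 0

0


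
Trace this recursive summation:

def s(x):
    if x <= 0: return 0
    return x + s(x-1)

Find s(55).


s(55)
= 55 + 54 + 53 + 52 + 51 + 50 + 49 + 48 + 47 + 46 + 45 + 44 + 43 + 42 + 41 + 40 + 39 + 38 + 37 + 36 + 35 + 34 + 33 + 32 + 31 + 30 + 29 + 28 + 27 + 26 + 25 + 24 + 23 + 22 + 21 + 20 + 19 + 18 + 17 + 16 + 15 + 14 + 13 + 12 + 11 + 10 + 9 + 8 + 7 + 6 + 5 + 4 + 3 + 2 + 1 + s(0)
= 55 + 54 + 53 + 52 + 51 + 50 + 49 + 48 + 47 + 46 + 45 + 44 + 43 + 42 + 41 + 40 + 39 + 38 + 37 + 36 + 35 + 34 + 33 + 32 + 31 + 30 + 29 + 28 + 27 + 26 + 25 + 24 + 23 + 22 + 21 + 20 + 19 + 18 + 17 + 16 + 15 + 14 + 13 + 12 + 11 + 10 + 9 + 8 + 7 + 6 + 5 + 4 + 3 + 2 + 1 + 0
= 1540

1540


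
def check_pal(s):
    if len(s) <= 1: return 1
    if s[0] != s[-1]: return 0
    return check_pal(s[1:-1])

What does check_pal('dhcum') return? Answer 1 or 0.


check_pal('dhcum'): s[0]='d' != s[-1]='m' -> return 0
Result: 0 (not a palindrome)

0


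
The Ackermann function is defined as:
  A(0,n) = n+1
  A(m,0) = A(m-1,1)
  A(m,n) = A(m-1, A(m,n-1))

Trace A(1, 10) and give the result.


A(1, 10) = A(0, A(1, 9))
  A(1, 9) = A(0, A(1, 8))
    A(1, 8) = A(0, A(1, 7))
      A(1, 7) = A(0, A(1, 6))
        A(1, 6) = A(0, A(1, 5))
          A(1, 5) = A(0, A(1, 4))
          A(1, 4) = A(0, A(1, 3))
          A(1, 3) = A(0, A(1, 2))
          A(1, 2) = A(0, A(1, 1))
          A(1, 1) = A(0, A(1, 0))
          A(1, 0) = A(0, 1)
          A(0, 1) = 2
            = A(0, 2)
          A(0, 2) = 3
            = A(0, 3)
          A(0, 3) = 4
            = A(0, 4)
          A(0, 4) = 5
            = A(0, 5)
          A(0, 5) = 6
            = A(0, 6)
          A(0, 6) = 7
          = A(0, 7)
          A(0, 7) = 8
        = A(0, 8)
... (trace truncated)
Result: A(1, 10) = 12

12


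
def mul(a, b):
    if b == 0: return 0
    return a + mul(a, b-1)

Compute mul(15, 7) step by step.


mul(15, 7) = 15 + mul(15, 6)
mul(15, 6) = 15 + mul(15, 5)
mul(15, 5) = 15 + mul(15, 4)
mul(15, 4) = 15 + mul(15, 3)
mul(15, 3) = 15 + mul(15, 2)
mul(15, 2) = 15 + mul(15, 1)
mul(15, 1) = 15 + mul(15, 0)
mul(15, 0) = 0  (base case)
Total: 15 + 15 + 15 + 15 + 15 + 15 + 15 + 0 = 105

105


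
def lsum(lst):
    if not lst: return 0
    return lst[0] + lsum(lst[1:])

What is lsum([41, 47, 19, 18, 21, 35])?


lsum([41, 47, 19, 18, 21, 35]) = 41 + lsum([47, 19, 18, 21, 35])
lsum([47, 19, 18, 21, 35]) = 47 + lsum([19, 18, 21, 35])
lsum([19, 18, 21, 35]) = 19 + lsum([18, 21, 35])
lsum([18, 21, 35]) = 18 + lsum([21, 35])
lsum([21, 35]) = 21 + lsum([35])
lsum([35]) = 35 + lsum([])
lsum([]) = 0  (base case)
Total: 41 + 47 + 19 + 18 + 21 + 35 + 0 = 181

181


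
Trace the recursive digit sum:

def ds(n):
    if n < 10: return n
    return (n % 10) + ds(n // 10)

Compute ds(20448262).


ds(20448262) = 2 + ds(2044826)
ds(2044826) = 6 + ds(204482)
ds(204482) = 2 + ds(20448)
ds(20448) = 8 + ds(2044)
ds(2044) = 4 + ds(204)
ds(204) = 4 + ds(20)
ds(20) = 0 + ds(2)
ds(2) = 2  (base case)
Total: 2 + 6 + 2 + 8 + 4 + 4 + 0 + 2 = 28

28


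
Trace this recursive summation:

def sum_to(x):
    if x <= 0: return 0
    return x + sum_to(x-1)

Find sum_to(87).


sum_to(87)
= 87 + 86 + 85 + 84 + 83 + 82 + 81 + 80 + 79 + 78 + 77 + 76 + 75 + 74 + 73 + 72 + 71 + 70 + 69 + 68 + 67 + 66 + 65 + 64 + 63 + 62 + 61 + 60 + 59 + 58 + 57 + 56 + 55 + 54 + 53 + 52 + 51 + 50 + 49 + 48 + 47 + 46 + 45 + 44 + 43 + 42 + 41 + 40 + 39 + 38 + 37 + 36 + 35 + 34 + 33 + 32 + 31 + 30 + 29 + 28 + 27 + 26 + 25 + 24 + 23 + 22 + 21 + 20 + 19 + 18 + 17 + 16 + 15 + 14 + 13 + 12 + 11 + 10 + 9 + 8 + 7 + 6 + 5 + 4 + 3 + 2 + 1 + sum_to(0)
= 87 + 86 + 85 + 84 + 83 + 82 + 81 + 80 + 79 + 78 + 77 + 76 + 75 + 74 + 73 + 72 + 71 + 70 + 69 + 68 + 67 + 66 + 65 + 64 + 63 + 62 + 61 + 60 + 59 + 58 + 57 + 56 + 55 + 54 + 53 + 52 + 51 + 50 + 49 + 48 + 47 + 46 + 45 + 44 + 43 + 42 + 41 + 40 + 39 + 38 + 37 + 36 + 35 + 34 + 33 + 32 + 31 + 30 + 29 + 28 + 27 + 26 + 25 + 24 + 23 + 22 + 21 + 20 + 19 + 18 + 17 + 16 + 15 + 14 + 13 + 12 + 11 + 10 + 9 + 8 + 7 + 6 + 5 + 4 + 3 + 2 + 1 + 0
= 3828

3828


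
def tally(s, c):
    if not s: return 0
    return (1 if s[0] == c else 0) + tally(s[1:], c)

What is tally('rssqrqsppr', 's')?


s[0]='r' != 's' -> 0
s[0]='s' == 's' -> 1
s[0]='s' == 's' -> 1
s[0]='q' != 's' -> 0
s[0]='r' != 's' -> 0
s[0]='q' != 's' -> 0
s[0]='s' == 's' -> 1
s[0]='p' != 's' -> 0
s[0]='p' != 's' -> 0
s[0]='r' != 's' -> 0
Sum: 0 + 1 + 1 + 0 + 0 + 0 + 1 + 0 + 0 + 0 = 3

3


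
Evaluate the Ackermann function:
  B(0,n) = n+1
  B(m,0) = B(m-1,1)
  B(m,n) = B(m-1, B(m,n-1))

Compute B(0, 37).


B(0, 37) = 38
Result: B(0, 37) = 38

38


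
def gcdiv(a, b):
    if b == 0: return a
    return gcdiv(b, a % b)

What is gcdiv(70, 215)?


gcdiv(70, 215) = gcdiv(215, 70)
gcdiv(215, 70) = gcdiv(70, 5)
gcdiv(70, 5) = gcdiv(5, 0)
gcdiv(5, 0) = 5  (base case)

5


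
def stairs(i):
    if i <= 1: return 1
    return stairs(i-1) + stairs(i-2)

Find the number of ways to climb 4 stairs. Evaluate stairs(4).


Building up from base cases:
stairs(0) = 1
stairs(1) = 1
stairs(2) = stairs(1) + stairs(0) = 1 + 1 = 2
stairs(3) = stairs(2) + stairs(1) = 2 + 1 = 3
stairs(4) = stairs(3) + stairs(2) = 3 + 2 = 5

5


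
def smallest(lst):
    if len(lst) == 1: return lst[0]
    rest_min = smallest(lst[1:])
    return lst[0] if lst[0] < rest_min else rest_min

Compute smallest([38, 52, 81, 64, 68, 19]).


smallest([38, 52, 81, 64, 68, 19]): compare 38 with smallest([52, 81, 64, 68, 19])
smallest([52, 81, 64, 68, 19]): compare 52 with smallest([81, 64, 68, 19])
smallest([81, 64, 68, 19]): compare 81 with smallest([64, 68, 19])
smallest([64, 68, 19]): compare 64 with smallest([68, 19])
smallest([68, 19]): compare 68 with smallest([19])
smallest([19]) = 19  (base case)
Compare 68 with 19 -> 19
Compare 64 with 19 -> 19
Compare 81 with 19 -> 19
Compare 52 with 19 -> 19
Compare 38 with 19 -> 19

19


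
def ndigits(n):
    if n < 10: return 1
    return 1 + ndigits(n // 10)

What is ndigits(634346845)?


ndigits(634346845) = 1 + ndigits(63434684)
ndigits(63434684) = 1 + ndigits(6343468)
ndigits(6343468) = 1 + ndigits(634346)
ndigits(634346) = 1 + ndigits(63434)
ndigits(63434) = 1 + ndigits(6343)
ndigits(6343) = 1 + ndigits(634)
ndigits(634) = 1 + ndigits(63)
ndigits(63) = 1 + ndigits(6)
ndigits(6) = 1  (base case: 6 < 10)
Unwinding: 1 + 1 + 1 + 1 + 1 + 1 + 1 + 1 + 1 = 9

9


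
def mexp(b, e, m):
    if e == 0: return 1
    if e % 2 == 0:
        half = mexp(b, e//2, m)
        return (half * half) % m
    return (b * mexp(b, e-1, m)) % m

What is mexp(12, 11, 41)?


mexp(12, 11, 41): e is odd, compute mexp(12, 10, 41)
  mexp(12, 10, 41): e is even, compute mexp(12, 5, 41)
    mexp(12, 5, 41): e is odd, compute mexp(12, 4, 41)
      mexp(12, 4, 41): e is even, compute mexp(12, 2, 41)
        mexp(12, 2, 41): e is even, compute mexp(12, 1, 41)
          mexp(12, 1, 41): e is odd, compute mexp(12, 0, 41)
          mexp(12, 0, 41) = 1
          (12 * 1) % 41 = 12
        half=12, (12*12) % 41 = 21
      half=21, (21*21) % 41 = 31
    (12 * 31) % 41 = 3
  half=3, (3*3) % 41 = 9
(12 * 9) % 41 = 26

26


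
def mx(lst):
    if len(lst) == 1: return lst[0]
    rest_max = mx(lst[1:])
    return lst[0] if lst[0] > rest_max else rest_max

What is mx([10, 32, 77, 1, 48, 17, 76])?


mx([10, 32, 77, 1, 48, 17, 76]): compare 10 with mx([32, 77, 1, 48, 17, 76])
mx([32, 77, 1, 48, 17, 76]): compare 32 with mx([77, 1, 48, 17, 76])
mx([77, 1, 48, 17, 76]): compare 77 with mx([1, 48, 17, 76])
mx([1, 48, 17, 76]): compare 1 with mx([48, 17, 76])
mx([48, 17, 76]): compare 48 with mx([17, 76])
mx([17, 76]): compare 17 with mx([76])
mx([76]) = 76  (base case)
Compare 17 with 76 -> 76
Compare 48 with 76 -> 76
Compare 1 with 76 -> 76
Compare 77 with 76 -> 77
Compare 32 with 77 -> 77
Compare 10 with 77 -> 77

77


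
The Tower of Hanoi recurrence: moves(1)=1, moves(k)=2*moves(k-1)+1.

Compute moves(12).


moves(12) = 2 * moves(11) + 1
moves(11) = 2 * moves(10) + 1
moves(10) = 2 * moves(9) + 1
moves(9) = 2 * moves(8) + 1
moves(8) = 2 * moves(7) + 1
moves(7) = 2 * moves(6) + 1
moves(6) = 2 * moves(5) + 1
moves(5) = 2 * moves(4) + 1
moves(4) = 2 * moves(3) + 1
moves(3) = 2 * moves(2) + 1
moves(2) = 2 * moves(1) + 1
moves(1) = 1  (base case)
moves(2) = 2 * 1 + 1 = 3
moves(3) = 2 * 3 + 1 = 7
moves(4) = 2 * 7 + 1 = 15
moves(5) = 2 * 15 + 1 = 31
moves(6) = 2 * 31 + 1 = 63
moves(7) = 2 * 63 + 1 = 127
moves(8) = 2 * 127 + 1 = 255
moves(9) = 2 * 255 + 1 = 511
moves(10) = 2 * 511 + 1 = 1023
moves(11) = 2 * 1023 + 1 = 2047
moves(12) = 2 * 2047 + 1 = 4095

4095


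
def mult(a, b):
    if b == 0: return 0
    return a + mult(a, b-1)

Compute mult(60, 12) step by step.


mult(60, 12) = 60 + mult(60, 11)
mult(60, 11) = 60 + mult(60, 10)
mult(60, 10) = 60 + mult(60, 9)
mult(60, 9) = 60 + mult(60, 8)
mult(60, 8) = 60 + mult(60, 7)
mult(60, 7) = 60 + mult(60, 6)
mult(60, 6) = 60 + mult(60, 5)
mult(60, 5) = 60 + mult(60, 4)
mult(60, 4) = 60 + mult(60, 3)
mult(60, 3) = 60 + mult(60, 2)
mult(60, 2) = 60 + mult(60, 1)
mult(60, 1) = 60 + mult(60, 0)
mult(60, 0) = 0  (base case)
Total: 60 + 60 + 60 + 60 + 60 + 60 + 60 + 60 + 60 + 60 + 60 + 60 + 0 = 720

720


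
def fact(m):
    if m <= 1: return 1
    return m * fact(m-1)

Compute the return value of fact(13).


fact(13)
= 13 * fact(12)
= 13 * 12 * fact(11)
= 13 * 12 * 11 * fact(10)
= 13 * 12 * 11 * 10 * fact(9)
= 13 * 12 * 11 * 10 * 9 * fact(8)
= 13 * 12 * 11 * 10 * 9 * 8 * fact(7)
= 13 * 12 * 11 * 10 * 9 * 8 * 7 * fact(6)
= 13 * 12 * 11 * 10 * 9 * 8 * 7 * 6 * fact(5)
= 13 * 12 * 11 * 10 * 9 * 8 * 7 * 6 * 5 * fact(4)
= 13 * 12 * 11 * 10 * 9 * 8 * 7 * 6 * 5 * 4 * fact(3)
= 13 * 12 * 11 * 10 * 9 * 8 * 7 * 6 * 5 * 4 * 3 * fact(2)
= 13 * 12 * 11 * 10 * 9 * 8 * 7 * 6 * 5 * 4 * 3 * 2 * fact(1)
= 13 * 12 * 11 * 10 * 9 * 8 * 7 * 6 * 5 * 4 * 3 * 2 * 1
= 6227020800

6227020800


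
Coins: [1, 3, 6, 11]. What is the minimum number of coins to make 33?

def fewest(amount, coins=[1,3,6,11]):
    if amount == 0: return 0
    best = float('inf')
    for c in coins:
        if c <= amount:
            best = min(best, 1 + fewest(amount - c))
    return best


Building up with DP:
fewest(0) = 0
fewest(1) = min(1+fewest(0)=1+0=1) = 1
fewest(2) = min(1+fewest(1)=1+1=2) = 2
fewest(3) = min(1+fewest(2)=1+2=3, 1+fewest(0)=1+0=1) = 1
fewest(4) = min(1+fewest(3)=1+1=2, 1+fewest(1)=1+1=2) = 2
fewest(5) = min(1+fewest(4)=1+2=3, 1+fewest(2)=1+2=3) = 3
fewest(6) = min(1+fewest(5)=1+3=4, 1+fewest(3)=1+1=2, 1+fewest(0)=1+0=1) = 1
fewest(7) = min(1+fewest(6)=1+1=2, 1+fewest(4)=1+2=3, 1+fewest(1)=1+1=2) = 2
fewest(8) = min(1+fewest(7)=1+2=3, 1+fewest(5)=1+3=4, 1+fewest(2)=1+2=3) = 3
fewest(9) = min(1+fewest(8)=1+3=4, 1+fewest(6)=1+1=2, 1+fewest(3)=1+1=2) = 2
fewest(10) = min(1+fewest(9)=1+2=3, 1+fewest(7)=1+2=3, 1+fewest(4)=1+2=3) = 3
fewest(11) = min(1+fewest(10)=1+3=4, 1+fewest(8)=1+3=4, 1+fewest(5)=1+3=4, 1+fewest(0)=1+0=1) = 1
fewest(12) = min(1+fewest(11)=1+1=2, 1+fewest(9)=1+2=3, 1+fewest(6)=1+1=2, 1+fewest(1)=1+1=2) = 2
fewest(13) = min(1+fewest(12)=1+2=3, 1+fewest(10)=1+3=4, 1+fewest(7)=1+2=3, 1+fewest(2)=1+2=3) = 3
fewest(14) = min(1+fewest(13)=1+3=4, 1+fewest(11)=1+1=2, 1+fewest(8)=1+3=4, 1+fewest(3)=1+1=2) = 2
fewest(15) = min(1+fewest(14)=1+2=3, 1+fewest(12)=1+2=3, 1+fewest(9)=1+2=3, 1+fewest(4)=1+2=3) = 3
fewest(16) = min(1+fewest(15)=1+3=4, 1+fewest(13)=1+3=4, 1+fewest(10)=1+3=4, 1+fewest(5)=1+3=4) = 4
fewest(17) = min(1+fewest(16)=1+4=5, 1+fewest(14)=1+2=3, 1+fewest(11)=1+1=2, 1+fewest(6)=1+1=2) = 2
fewest(18) = min(1+fewest(17)=1+2=3, 1+fewest(15)=1+3=4, 1+fewest(12)=1+2=3, 1+fewest(7)=1+2=3) = 3
fewest(19) = min(1+fewest(18)=1+3=4, 1+fewest(16)=1+4=5, 1+fewest(13)=1+3=4, 1+fewest(8)=1+3=4) = 4
fewest(20) = min(1+fewest(19)=1+4=5, 1+fewest(17)=1+2=3, 1+fewest(14)=1+2=3, 1+fewest(9)=1+2=3) = 3
fewest(21) = min(1+fewest(20)=1+3=4, 1+fewest(18)=1+3=4, 1+fewest(15)=1+3=4, 1+fewest(10)=1+3=4) = 4
fewest(22) = min(1+fewest(21)=1+4=5, 1+fewest(19)=1+4=5, 1+fewest(16)=1+4=5, 1+fewest(11)=1+1=2) = 2
fewest(23) = min(1+fewest(22)=1+2=3, 1+fewest(20)=1+3=4, 1+fewest(17)=1+2=3, 1+fewest(12)=1+2=3) = 3
fewest(24) = min(1+fewest(23)=1+3=4, 1+fewest(21)=1+4=5, 1+fewest(18)=1+3=4, 1+fewest(13)=1+3=4) = 4
fewest(25) = min(1+fewest(24)=1+4=5, 1+fewest(22)=1+2=3, 1+fewest(19)=1+4=5, 1+fewest(14)=1+2=3) = 3
fewest(26) = min(1+fewest(25)=1+3=4, 1+fewest(23)=1+3=4, 1+fewest(20)=1+3=4, 1+fewest(15)=1+3=4) = 4
fewest(27) = min(1+fewest(26)=1+4=5, 1+fewest(24)=1+4=5, 1+fewest(21)=1+4=5, 1+fewest(16)=1+4=5) = 5
fewest(28) = min(1+fewest(27)=1+5=6, 1+fewest(25)=1+3=4, 1+fewest(22)=1+2=3, 1+fewest(17)=1+2=3) = 3
fewest(29) = min(1+fewest(28)=1+3=4, 1+fewest(26)=1+4=5, 1+fewest(23)=1+3=4, 1+fewest(18)=1+3=4) = 4
fewest(30) = min(1+fewest(29)=1+4=5, 1+fewest(27)=1+5=6, 1+fewest(24)=1+4=5, 1+fewest(19)=1+4=5) = 5
fewest(31) = min(1+fewest(30)=1+5=6, 1+fewest(28)=1+3=4, 1+fewest(25)=1+3=4, 1+fewest(20)=1+3=4) = 4
fewest(32) = min(1+fewest(31)=1+4=5, 1+fewest(29)=1+4=5, 1+fewest(26)=1+4=5, 1+fewest(21)=1+4=5) = 5
fewest(33) = min(1+fewest(32)=1+5=6, 1+fewest(30)=1+5=6, 1+fewest(27)=1+5=6, 1+fewest(22)=1+2=3) = 3

3
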